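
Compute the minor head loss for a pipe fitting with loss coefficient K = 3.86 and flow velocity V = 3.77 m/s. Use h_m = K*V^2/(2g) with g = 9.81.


Minor loss formula: h_m = K * V^2/(2g).
V^2 = 3.77^2 = 14.2129.
V^2/(2g) = 14.2129 / 19.62 = 0.7244 m.
h_m = 3.86 * 0.7244 = 2.7962 m.

2.7962


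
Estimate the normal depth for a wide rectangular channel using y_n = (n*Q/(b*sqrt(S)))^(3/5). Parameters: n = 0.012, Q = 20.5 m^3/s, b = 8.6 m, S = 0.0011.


We use the wide-channel approximation y_n = (n*Q/(b*sqrt(S)))^(3/5).
sqrt(S) = sqrt(0.0011) = 0.033166.
Numerator: n*Q = 0.012 * 20.5 = 0.246.
Denominator: b*sqrt(S) = 8.6 * 0.033166 = 0.285228.
arg = 0.8625.
y_n = 0.8625^(3/5) = 0.915 m.

0.915


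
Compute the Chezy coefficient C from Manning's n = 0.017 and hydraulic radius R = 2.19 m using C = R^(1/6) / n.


The Chezy coefficient relates to Manning's n through C = R^(1/6) / n.
R^(1/6) = 2.19^(1/6) = 1.139569.
C = 1.139569 / 0.017 = 67.03 m^(1/2)/s.

67.03


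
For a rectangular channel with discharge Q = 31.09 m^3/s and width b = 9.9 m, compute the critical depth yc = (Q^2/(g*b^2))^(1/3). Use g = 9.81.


Using yc = (Q^2 / (g * b^2))^(1/3):
Q^2 = 31.09^2 = 966.59.
g * b^2 = 9.81 * 9.9^2 = 9.81 * 98.01 = 961.48.
Q^2 / (g*b^2) = 966.59 / 961.48 = 1.0053.
yc = 1.0053^(1/3) = 1.0018 m.

1.0018


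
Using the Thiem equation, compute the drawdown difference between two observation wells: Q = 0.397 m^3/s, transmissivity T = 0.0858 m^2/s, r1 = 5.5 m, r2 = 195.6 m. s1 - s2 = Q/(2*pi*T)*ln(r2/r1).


Thiem equation: s1 - s2 = Q/(2*pi*T) * ln(r2/r1).
ln(r2/r1) = ln(195.6/5.5) = 3.5713.
Q/(2*pi*T) = 0.397 / (2*pi*0.0858) = 0.397 / 0.5391 = 0.7364.
s1 - s2 = 0.7364 * 3.5713 = 2.63 m.

2.63


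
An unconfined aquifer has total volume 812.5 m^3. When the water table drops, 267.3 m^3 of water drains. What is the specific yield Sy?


Specific yield Sy = Volume drained / Total volume.
Sy = 267.3 / 812.5
   = 0.329.

0.329


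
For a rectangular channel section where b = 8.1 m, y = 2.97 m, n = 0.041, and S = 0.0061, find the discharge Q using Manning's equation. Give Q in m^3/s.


For a rectangular channel, the cross-sectional area A = b * y = 8.1 * 2.97 = 24.06 m^2.
The wetted perimeter P = b + 2y = 8.1 + 2*2.97 = 14.04 m.
Hydraulic radius R = A/P = 24.06/14.04 = 1.7135 m.
Velocity V = (1/n)*R^(2/3)*S^(1/2) = (1/0.041)*1.7135^(2/3)*0.0061^(1/2) = 2.7277 m/s.
Discharge Q = A * V = 24.06 * 2.7277 = 65.62 m^3/s.

65.62


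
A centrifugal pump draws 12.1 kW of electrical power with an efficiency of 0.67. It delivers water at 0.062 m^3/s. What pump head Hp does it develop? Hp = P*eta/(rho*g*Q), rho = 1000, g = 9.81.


Pump head formula: Hp = P * eta / (rho * g * Q).
Numerator: P * eta = 12.1 * 1000 * 0.67 = 8107.0 W.
Denominator: rho * g * Q = 1000 * 9.81 * 0.062 = 608.22.
Hp = 8107.0 / 608.22 = 13.33 m.

13.33


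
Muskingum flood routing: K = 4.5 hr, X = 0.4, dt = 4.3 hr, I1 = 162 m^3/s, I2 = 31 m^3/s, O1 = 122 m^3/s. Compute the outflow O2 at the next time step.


Muskingum coefficients:
denom = 2*K*(1-X) + dt = 2*4.5*(1-0.4) + 4.3 = 9.7.
C0 = (dt - 2*K*X)/denom = (4.3 - 2*4.5*0.4)/9.7 = 0.0722.
C1 = (dt + 2*K*X)/denom = (4.3 + 2*4.5*0.4)/9.7 = 0.8144.
C2 = (2*K*(1-X) - dt)/denom = 0.1134.
O2 = C0*I2 + C1*I1 + C2*O1
   = 0.0722*31 + 0.8144*162 + 0.1134*122
   = 148.01 m^3/s.

148.01


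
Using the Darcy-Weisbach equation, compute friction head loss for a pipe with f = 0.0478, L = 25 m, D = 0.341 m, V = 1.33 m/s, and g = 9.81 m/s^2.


Darcy-Weisbach equation: h_f = f * (L/D) * V^2/(2g).
f * L/D = 0.0478 * 25/0.341 = 3.5044.
V^2/(2g) = 1.33^2 / (2*9.81) = 1.7689 / 19.62 = 0.0902 m.
h_f = 3.5044 * 0.0902 = 0.316 m.

0.316


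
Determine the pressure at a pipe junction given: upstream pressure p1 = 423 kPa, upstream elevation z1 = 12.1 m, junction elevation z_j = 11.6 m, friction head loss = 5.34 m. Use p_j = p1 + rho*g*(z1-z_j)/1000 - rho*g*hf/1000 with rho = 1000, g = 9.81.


Junction pressure: p_j = p1 + rho*g*(z1 - z_j)/1000 - rho*g*hf/1000.
Elevation term = 1000*9.81*(12.1 - 11.6)/1000 = 4.905 kPa.
Friction term = 1000*9.81*5.34/1000 = 52.385 kPa.
p_j = 423 + 4.905 - 52.385 = 375.52 kPa.

375.52


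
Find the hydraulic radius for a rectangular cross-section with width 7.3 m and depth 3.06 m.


For a rectangular section:
Flow area A = b * y = 7.3 * 3.06 = 22.34 m^2.
Wetted perimeter P = b + 2y = 7.3 + 2*3.06 = 13.42 m.
Hydraulic radius R = A/P = 22.34 / 13.42 = 1.6645 m.

1.6645


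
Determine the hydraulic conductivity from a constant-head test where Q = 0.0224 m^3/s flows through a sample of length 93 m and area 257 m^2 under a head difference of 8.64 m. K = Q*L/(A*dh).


From K = Q*L / (A*dh):
Numerator: Q*L = 0.0224 * 93 = 2.0832.
Denominator: A*dh = 257 * 8.64 = 2220.48.
K = 2.0832 / 2220.48 = 0.000938 m/s.

0.000938


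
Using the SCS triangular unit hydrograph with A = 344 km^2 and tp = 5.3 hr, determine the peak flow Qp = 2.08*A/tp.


SCS formula: Qp = 2.08 * A / tp.
Qp = 2.08 * 344 / 5.3
   = 715.52 / 5.3
   = 135.0 m^3/s per cm.

135.0


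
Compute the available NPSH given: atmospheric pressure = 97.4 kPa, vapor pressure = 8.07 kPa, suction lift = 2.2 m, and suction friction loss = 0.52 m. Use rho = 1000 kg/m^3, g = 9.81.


NPSHa = p_atm/(rho*g) - z_s - hf_s - p_vap/(rho*g).
p_atm/(rho*g) = 97.4*1000 / (1000*9.81) = 9.929 m.
p_vap/(rho*g) = 8.07*1000 / (1000*9.81) = 0.823 m.
NPSHa = 9.929 - 2.2 - 0.52 - 0.823
      = 6.39 m.

6.39


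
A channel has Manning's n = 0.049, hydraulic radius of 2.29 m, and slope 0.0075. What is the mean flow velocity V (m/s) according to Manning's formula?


Manning's equation gives V = (1/n) * R^(2/3) * S^(1/2).
First, compute R^(2/3) = 2.29^(2/3) = 1.7374.
Next, S^(1/2) = 0.0075^(1/2) = 0.086603.
Then 1/n = 1/0.049 = 20.41.
V = 20.41 * 1.7374 * 0.086603 = 3.0706 m/s.

3.0706


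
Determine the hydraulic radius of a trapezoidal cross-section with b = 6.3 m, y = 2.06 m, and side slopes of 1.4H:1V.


For a trapezoidal section with side slope z:
A = (b + z*y)*y = (6.3 + 1.4*2.06)*2.06 = 18.919 m^2.
P = b + 2*y*sqrt(1 + z^2) = 6.3 + 2*2.06*sqrt(1 + 1.4^2) = 13.388 m.
R = A/P = 18.919 / 13.388 = 1.4131 m.

1.4131


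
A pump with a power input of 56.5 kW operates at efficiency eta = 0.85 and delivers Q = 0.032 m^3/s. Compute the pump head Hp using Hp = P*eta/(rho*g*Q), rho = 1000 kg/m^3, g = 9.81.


Pump head formula: Hp = P * eta / (rho * g * Q).
Numerator: P * eta = 56.5 * 1000 * 0.85 = 48025.0 W.
Denominator: rho * g * Q = 1000 * 9.81 * 0.032 = 313.92.
Hp = 48025.0 / 313.92 = 152.98 m.

152.98


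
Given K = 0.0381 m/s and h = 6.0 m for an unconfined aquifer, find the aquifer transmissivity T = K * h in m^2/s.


Transmissivity is defined as T = K * h.
T = 0.0381 * 6.0
  = 0.2286 m^2/s.

0.2286


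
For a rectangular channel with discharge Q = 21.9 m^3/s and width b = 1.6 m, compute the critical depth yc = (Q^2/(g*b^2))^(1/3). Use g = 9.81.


Using yc = (Q^2 / (g * b^2))^(1/3):
Q^2 = 21.9^2 = 479.61.
g * b^2 = 9.81 * 1.6^2 = 9.81 * 2.56 = 25.11.
Q^2 / (g*b^2) = 479.61 / 25.11 = 19.1004.
yc = 19.1004^(1/3) = 2.673 m.

2.673


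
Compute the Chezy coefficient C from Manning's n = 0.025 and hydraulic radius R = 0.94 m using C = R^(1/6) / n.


The Chezy coefficient relates to Manning's n through C = R^(1/6) / n.
R^(1/6) = 0.94^(1/6) = 0.98974.
C = 0.98974 / 0.025 = 39.59 m^(1/2)/s.

39.59


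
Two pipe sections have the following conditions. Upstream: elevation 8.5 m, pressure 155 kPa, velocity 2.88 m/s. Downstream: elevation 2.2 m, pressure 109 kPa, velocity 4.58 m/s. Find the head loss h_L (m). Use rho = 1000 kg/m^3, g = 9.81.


Total head at each section: H = z + p/(rho*g) + V^2/(2g).
H1 = 8.5 + 155*1000/(1000*9.81) + 2.88^2/(2*9.81)
   = 8.5 + 15.8 + 0.4228
   = 24.723 m.
H2 = 2.2 + 109*1000/(1000*9.81) + 4.58^2/(2*9.81)
   = 2.2 + 11.111 + 1.0691
   = 14.38 m.
h_L = H1 - H2 = 24.723 - 14.38 = 10.343 m.

10.343


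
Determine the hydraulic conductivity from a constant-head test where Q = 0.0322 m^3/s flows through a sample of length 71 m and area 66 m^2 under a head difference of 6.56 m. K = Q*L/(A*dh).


From K = Q*L / (A*dh):
Numerator: Q*L = 0.0322 * 71 = 2.2862.
Denominator: A*dh = 66 * 6.56 = 432.96.
K = 2.2862 / 432.96 = 0.00528 m/s.

0.00528


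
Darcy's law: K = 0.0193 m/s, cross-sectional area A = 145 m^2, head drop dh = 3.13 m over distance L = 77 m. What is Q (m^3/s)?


Darcy's law: Q = K * A * i, where i = dh/L.
Hydraulic gradient i = 3.13 / 77 = 0.040649.
Q = 0.0193 * 145 * 0.040649
  = 0.1138 m^3/s.

0.1138


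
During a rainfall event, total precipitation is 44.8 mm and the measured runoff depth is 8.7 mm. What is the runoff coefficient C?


The runoff coefficient C = runoff depth / rainfall depth.
C = 8.7 / 44.8
  = 0.1942.

0.1942


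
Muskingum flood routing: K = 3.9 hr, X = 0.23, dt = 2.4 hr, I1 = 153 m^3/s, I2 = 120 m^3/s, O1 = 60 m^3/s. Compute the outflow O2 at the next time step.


Muskingum coefficients:
denom = 2*K*(1-X) + dt = 2*3.9*(1-0.23) + 2.4 = 8.406.
C0 = (dt - 2*K*X)/denom = (2.4 - 2*3.9*0.23)/8.406 = 0.0721.
C1 = (dt + 2*K*X)/denom = (2.4 + 2*3.9*0.23)/8.406 = 0.4989.
C2 = (2*K*(1-X) - dt)/denom = 0.429.
O2 = C0*I2 + C1*I1 + C2*O1
   = 0.0721*120 + 0.4989*153 + 0.429*60
   = 110.73 m^3/s.

110.73


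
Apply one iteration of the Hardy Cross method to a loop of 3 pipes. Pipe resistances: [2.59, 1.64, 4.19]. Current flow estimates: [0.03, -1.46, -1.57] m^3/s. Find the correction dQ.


Numerator terms (r*Q*|Q|): 2.59*0.03*|0.03| = 0.0023; 1.64*-1.46*|-1.46| = -3.4958; 4.19*-1.57*|-1.57| = -10.3279.
Sum of numerator = -13.8214.
Denominator terms (r*|Q|): 2.59*|0.03| = 0.0777; 1.64*|-1.46| = 2.3944; 4.19*|-1.57| = 6.5783.
2 * sum of denominator = 2 * 9.0504 = 18.1008.
dQ = --13.8214 / 18.1008 = 0.7636 m^3/s.

0.7636


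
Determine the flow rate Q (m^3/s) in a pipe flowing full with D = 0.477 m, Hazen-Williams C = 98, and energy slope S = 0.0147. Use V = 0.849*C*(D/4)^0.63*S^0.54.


For a full circular pipe, R = D/4 = 0.477/4 = 0.1192 m.
V = 0.849 * 98 * 0.1192^0.63 * 0.0147^0.54
  = 0.849 * 98 * 0.26192 * 0.102412
  = 2.2318 m/s.
Pipe area A = pi*D^2/4 = pi*0.477^2/4 = 0.1787 m^2.
Q = A * V = 0.1787 * 2.2318 = 0.3988 m^3/s.

0.3988


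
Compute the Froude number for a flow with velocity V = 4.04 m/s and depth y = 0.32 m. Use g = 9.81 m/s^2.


The Froude number is defined as Fr = V / sqrt(g*y).
g*y = 9.81 * 0.32 = 3.1392.
sqrt(g*y) = sqrt(3.1392) = 1.7718.
Fr = 4.04 / 1.7718 = 2.2802.

2.2802


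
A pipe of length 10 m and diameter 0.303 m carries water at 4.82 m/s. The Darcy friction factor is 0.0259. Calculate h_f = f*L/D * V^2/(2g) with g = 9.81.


Darcy-Weisbach equation: h_f = f * (L/D) * V^2/(2g).
f * L/D = 0.0259 * 10/0.303 = 0.8548.
V^2/(2g) = 4.82^2 / (2*9.81) = 23.2324 / 19.62 = 1.1841 m.
h_f = 0.8548 * 1.1841 = 1.012 m.

1.012


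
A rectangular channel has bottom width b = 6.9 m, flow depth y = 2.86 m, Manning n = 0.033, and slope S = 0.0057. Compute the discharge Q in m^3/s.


For a rectangular channel, the cross-sectional area A = b * y = 6.9 * 2.86 = 19.73 m^2.
The wetted perimeter P = b + 2y = 6.9 + 2*2.86 = 12.62 m.
Hydraulic radius R = A/P = 19.73/12.62 = 1.5637 m.
Velocity V = (1/n)*R^(2/3)*S^(1/2) = (1/0.033)*1.5637^(2/3)*0.0057^(1/2) = 3.0822 m/s.
Discharge Q = A * V = 19.73 * 3.0822 = 60.824 m^3/s.

60.824


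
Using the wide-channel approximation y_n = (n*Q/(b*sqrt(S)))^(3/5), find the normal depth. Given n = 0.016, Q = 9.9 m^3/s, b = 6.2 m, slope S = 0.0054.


We use the wide-channel approximation y_n = (n*Q/(b*sqrt(S)))^(3/5).
sqrt(S) = sqrt(0.0054) = 0.073485.
Numerator: n*Q = 0.016 * 9.9 = 0.1584.
Denominator: b*sqrt(S) = 6.2 * 0.073485 = 0.455607.
arg = 0.3477.
y_n = 0.3477^(3/5) = 0.5305 m.

0.5305


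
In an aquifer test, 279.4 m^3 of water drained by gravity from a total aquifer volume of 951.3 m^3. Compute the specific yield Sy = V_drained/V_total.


Specific yield Sy = Volume drained / Total volume.
Sy = 279.4 / 951.3
   = 0.2937.

0.2937


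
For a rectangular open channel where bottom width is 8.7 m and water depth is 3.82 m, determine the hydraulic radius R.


For a rectangular section:
Flow area A = b * y = 8.7 * 3.82 = 33.23 m^2.
Wetted perimeter P = b + 2y = 8.7 + 2*3.82 = 16.34 m.
Hydraulic radius R = A/P = 33.23 / 16.34 = 2.0339 m.

2.0339


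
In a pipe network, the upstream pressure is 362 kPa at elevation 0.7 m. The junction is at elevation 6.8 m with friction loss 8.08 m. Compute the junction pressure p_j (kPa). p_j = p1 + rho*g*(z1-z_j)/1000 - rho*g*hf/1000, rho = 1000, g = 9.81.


Junction pressure: p_j = p1 + rho*g*(z1 - z_j)/1000 - rho*g*hf/1000.
Elevation term = 1000*9.81*(0.7 - 6.8)/1000 = -59.841 kPa.
Friction term = 1000*9.81*8.08/1000 = 79.265 kPa.
p_j = 362 + -59.841 - 79.265 = 222.89 kPa.

222.89


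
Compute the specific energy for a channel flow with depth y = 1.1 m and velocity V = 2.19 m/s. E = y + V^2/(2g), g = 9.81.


Specific energy E = y + V^2/(2g).
Velocity head = V^2/(2g) = 2.19^2 / (2*9.81) = 4.7961 / 19.62 = 0.2444 m.
E = 1.1 + 0.2444 = 1.3444 m.

1.3444


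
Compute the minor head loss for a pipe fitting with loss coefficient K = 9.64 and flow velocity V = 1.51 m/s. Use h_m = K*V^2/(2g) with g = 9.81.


Minor loss formula: h_m = K * V^2/(2g).
V^2 = 1.51^2 = 2.2801.
V^2/(2g) = 2.2801 / 19.62 = 0.1162 m.
h_m = 9.64 * 0.1162 = 1.1203 m.

1.1203


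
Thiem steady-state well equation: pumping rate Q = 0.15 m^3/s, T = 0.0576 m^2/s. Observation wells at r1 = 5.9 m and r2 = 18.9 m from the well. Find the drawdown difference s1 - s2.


Thiem equation: s1 - s2 = Q/(2*pi*T) * ln(r2/r1).
ln(r2/r1) = ln(18.9/5.9) = 1.1642.
Q/(2*pi*T) = 0.15 / (2*pi*0.0576) = 0.15 / 0.3619 = 0.4145.
s1 - s2 = 0.4145 * 1.1642 = 0.4825 m.

0.4825


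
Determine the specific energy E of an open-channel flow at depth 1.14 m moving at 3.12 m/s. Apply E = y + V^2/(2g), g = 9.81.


Specific energy E = y + V^2/(2g).
Velocity head = V^2/(2g) = 3.12^2 / (2*9.81) = 9.7344 / 19.62 = 0.4961 m.
E = 1.14 + 0.4961 = 1.6361 m.

1.6361


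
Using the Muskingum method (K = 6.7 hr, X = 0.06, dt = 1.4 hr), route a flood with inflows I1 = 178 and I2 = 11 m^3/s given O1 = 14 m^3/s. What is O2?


Muskingum coefficients:
denom = 2*K*(1-X) + dt = 2*6.7*(1-0.06) + 1.4 = 13.996.
C0 = (dt - 2*K*X)/denom = (1.4 - 2*6.7*0.06)/13.996 = 0.0426.
C1 = (dt + 2*K*X)/denom = (1.4 + 2*6.7*0.06)/13.996 = 0.1575.
C2 = (2*K*(1-X) - dt)/denom = 0.7999.
O2 = C0*I2 + C1*I1 + C2*O1
   = 0.0426*11 + 0.1575*178 + 0.7999*14
   = 39.7 m^3/s.

39.7


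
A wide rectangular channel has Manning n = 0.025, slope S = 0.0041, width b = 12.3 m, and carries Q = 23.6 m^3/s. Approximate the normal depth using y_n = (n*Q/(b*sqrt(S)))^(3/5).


We use the wide-channel approximation y_n = (n*Q/(b*sqrt(S)))^(3/5).
sqrt(S) = sqrt(0.0041) = 0.064031.
Numerator: n*Q = 0.025 * 23.6 = 0.59.
Denominator: b*sqrt(S) = 12.3 * 0.064031 = 0.787581.
arg = 0.7491.
y_n = 0.7491^(3/5) = 0.8409 m.

0.8409


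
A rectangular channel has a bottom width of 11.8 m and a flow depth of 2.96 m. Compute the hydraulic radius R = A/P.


For a rectangular section:
Flow area A = b * y = 11.8 * 2.96 = 34.93 m^2.
Wetted perimeter P = b + 2y = 11.8 + 2*2.96 = 17.72 m.
Hydraulic radius R = A/P = 34.93 / 17.72 = 1.9711 m.

1.9711


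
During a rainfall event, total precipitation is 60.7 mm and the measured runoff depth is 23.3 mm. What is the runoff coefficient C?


The runoff coefficient C = runoff depth / rainfall depth.
C = 23.3 / 60.7
  = 0.3839.

0.3839


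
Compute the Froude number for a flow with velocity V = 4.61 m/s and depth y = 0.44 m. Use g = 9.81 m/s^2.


The Froude number is defined as Fr = V / sqrt(g*y).
g*y = 9.81 * 0.44 = 4.3164.
sqrt(g*y) = sqrt(4.3164) = 2.0776.
Fr = 4.61 / 2.0776 = 2.2189.

2.2189


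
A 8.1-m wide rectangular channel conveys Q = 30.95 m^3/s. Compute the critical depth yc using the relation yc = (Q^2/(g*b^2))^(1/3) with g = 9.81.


Using yc = (Q^2 / (g * b^2))^(1/3):
Q^2 = 30.95^2 = 957.9.
g * b^2 = 9.81 * 8.1^2 = 9.81 * 65.61 = 643.63.
Q^2 / (g*b^2) = 957.9 / 643.63 = 1.4883.
yc = 1.4883^(1/3) = 1.1417 m.

1.1417


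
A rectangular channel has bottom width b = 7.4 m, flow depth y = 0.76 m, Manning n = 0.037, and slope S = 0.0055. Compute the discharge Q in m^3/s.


For a rectangular channel, the cross-sectional area A = b * y = 7.4 * 0.76 = 5.62 m^2.
The wetted perimeter P = b + 2y = 7.4 + 2*0.76 = 8.92 m.
Hydraulic radius R = A/P = 5.62/8.92 = 0.6305 m.
Velocity V = (1/n)*R^(2/3)*S^(1/2) = (1/0.037)*0.6305^(2/3)*0.0055^(1/2) = 1.4738 m/s.
Discharge Q = A * V = 5.62 * 1.4738 = 8.289 m^3/s.

8.289


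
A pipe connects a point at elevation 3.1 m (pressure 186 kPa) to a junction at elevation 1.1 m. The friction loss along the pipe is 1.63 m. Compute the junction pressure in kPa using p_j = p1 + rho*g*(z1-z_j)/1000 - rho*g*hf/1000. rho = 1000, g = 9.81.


Junction pressure: p_j = p1 + rho*g*(z1 - z_j)/1000 - rho*g*hf/1000.
Elevation term = 1000*9.81*(3.1 - 1.1)/1000 = 19.62 kPa.
Friction term = 1000*9.81*1.63/1000 = 15.99 kPa.
p_j = 186 + 19.62 - 15.99 = 189.63 kPa.

189.63


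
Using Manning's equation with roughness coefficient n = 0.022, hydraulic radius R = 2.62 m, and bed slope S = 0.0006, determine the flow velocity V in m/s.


Manning's equation gives V = (1/n) * R^(2/3) * S^(1/2).
First, compute R^(2/3) = 2.62^(2/3) = 1.9005.
Next, S^(1/2) = 0.0006^(1/2) = 0.024495.
Then 1/n = 1/0.022 = 45.45.
V = 45.45 * 1.9005 * 0.024495 = 2.116 m/s.

2.116


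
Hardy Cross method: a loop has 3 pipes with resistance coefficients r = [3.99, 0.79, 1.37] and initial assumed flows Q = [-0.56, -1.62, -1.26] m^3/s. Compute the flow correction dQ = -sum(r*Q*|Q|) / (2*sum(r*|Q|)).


Numerator terms (r*Q*|Q|): 3.99*-0.56*|-0.56| = -1.2513; 0.79*-1.62*|-1.62| = -2.0733; 1.37*-1.26*|-1.26| = -2.175.
Sum of numerator = -5.4996.
Denominator terms (r*|Q|): 3.99*|-0.56| = 2.2344; 0.79*|-1.62| = 1.2798; 1.37*|-1.26| = 1.7262.
2 * sum of denominator = 2 * 5.2404 = 10.4808.
dQ = --5.4996 / 10.4808 = 0.5247 m^3/s.

0.5247


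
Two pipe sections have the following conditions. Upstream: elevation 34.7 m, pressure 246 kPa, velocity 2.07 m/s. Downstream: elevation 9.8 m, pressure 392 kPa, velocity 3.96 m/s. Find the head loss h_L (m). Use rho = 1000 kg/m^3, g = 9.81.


Total head at each section: H = z + p/(rho*g) + V^2/(2g).
H1 = 34.7 + 246*1000/(1000*9.81) + 2.07^2/(2*9.81)
   = 34.7 + 25.076 + 0.2184
   = 59.995 m.
H2 = 9.8 + 392*1000/(1000*9.81) + 3.96^2/(2*9.81)
   = 9.8 + 39.959 + 0.7993
   = 50.558 m.
h_L = H1 - H2 = 59.995 - 50.558 = 9.436 m.

9.436


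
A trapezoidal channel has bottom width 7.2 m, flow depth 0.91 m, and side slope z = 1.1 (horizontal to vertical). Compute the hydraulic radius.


For a trapezoidal section with side slope z:
A = (b + z*y)*y = (7.2 + 1.1*0.91)*0.91 = 7.463 m^2.
P = b + 2*y*sqrt(1 + z^2) = 7.2 + 2*0.91*sqrt(1 + 1.1^2) = 9.906 m.
R = A/P = 7.463 / 9.906 = 0.7534 m.

0.7534


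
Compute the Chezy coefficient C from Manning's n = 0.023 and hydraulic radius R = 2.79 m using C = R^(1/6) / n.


The Chezy coefficient relates to Manning's n through C = R^(1/6) / n.
R^(1/6) = 2.79^(1/6) = 1.186499.
C = 1.186499 / 0.023 = 51.59 m^(1/2)/s.

51.59


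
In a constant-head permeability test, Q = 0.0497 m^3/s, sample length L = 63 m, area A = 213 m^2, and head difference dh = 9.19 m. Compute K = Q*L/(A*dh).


From K = Q*L / (A*dh):
Numerator: Q*L = 0.0497 * 63 = 3.1311.
Denominator: A*dh = 213 * 9.19 = 1957.47.
K = 3.1311 / 1957.47 = 0.0016 m/s.

0.0016


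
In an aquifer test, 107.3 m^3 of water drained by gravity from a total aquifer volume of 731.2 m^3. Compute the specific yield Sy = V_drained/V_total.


Specific yield Sy = Volume drained / Total volume.
Sy = 107.3 / 731.2
   = 0.1467.

0.1467


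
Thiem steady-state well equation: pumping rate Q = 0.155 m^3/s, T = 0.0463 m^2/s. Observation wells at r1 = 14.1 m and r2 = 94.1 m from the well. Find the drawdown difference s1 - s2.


Thiem equation: s1 - s2 = Q/(2*pi*T) * ln(r2/r1).
ln(r2/r1) = ln(94.1/14.1) = 1.8982.
Q/(2*pi*T) = 0.155 / (2*pi*0.0463) = 0.155 / 0.2909 = 0.5328.
s1 - s2 = 0.5328 * 1.8982 = 1.0114 m.

1.0114


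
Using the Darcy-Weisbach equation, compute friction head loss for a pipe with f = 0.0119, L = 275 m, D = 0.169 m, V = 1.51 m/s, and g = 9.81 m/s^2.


Darcy-Weisbach equation: h_f = f * (L/D) * V^2/(2g).
f * L/D = 0.0119 * 275/0.169 = 19.3639.
V^2/(2g) = 1.51^2 / (2*9.81) = 2.2801 / 19.62 = 0.1162 m.
h_f = 19.3639 * 0.1162 = 2.25 m.

2.25


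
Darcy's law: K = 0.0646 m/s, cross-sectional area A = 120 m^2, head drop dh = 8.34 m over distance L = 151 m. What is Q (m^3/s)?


Darcy's law: Q = K * A * i, where i = dh/L.
Hydraulic gradient i = 8.34 / 151 = 0.055232.
Q = 0.0646 * 120 * 0.055232
  = 0.4282 m^3/s.

0.4282


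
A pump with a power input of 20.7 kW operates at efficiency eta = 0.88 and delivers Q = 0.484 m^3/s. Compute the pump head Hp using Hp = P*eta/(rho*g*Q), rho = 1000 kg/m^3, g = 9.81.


Pump head formula: Hp = P * eta / (rho * g * Q).
Numerator: P * eta = 20.7 * 1000 * 0.88 = 18216.0 W.
Denominator: rho * g * Q = 1000 * 9.81 * 0.484 = 4748.04.
Hp = 18216.0 / 4748.04 = 3.84 m.

3.84


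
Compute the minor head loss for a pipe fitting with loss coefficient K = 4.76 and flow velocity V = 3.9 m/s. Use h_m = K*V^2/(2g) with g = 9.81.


Minor loss formula: h_m = K * V^2/(2g).
V^2 = 3.9^2 = 15.21.
V^2/(2g) = 15.21 / 19.62 = 0.7752 m.
h_m = 4.76 * 0.7752 = 3.6901 m.

3.6901


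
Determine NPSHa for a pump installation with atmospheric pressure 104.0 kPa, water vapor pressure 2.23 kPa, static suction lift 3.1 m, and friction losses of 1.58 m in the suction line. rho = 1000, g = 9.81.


NPSHa = p_atm/(rho*g) - z_s - hf_s - p_vap/(rho*g).
p_atm/(rho*g) = 104.0*1000 / (1000*9.81) = 10.601 m.
p_vap/(rho*g) = 2.23*1000 / (1000*9.81) = 0.227 m.
NPSHa = 10.601 - 3.1 - 1.58 - 0.227
      = 5.69 m.

5.69


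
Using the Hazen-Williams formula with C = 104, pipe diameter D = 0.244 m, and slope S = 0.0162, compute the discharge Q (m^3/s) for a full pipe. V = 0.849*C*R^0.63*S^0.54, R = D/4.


For a full circular pipe, R = D/4 = 0.244/4 = 0.061 m.
V = 0.849 * 104 * 0.061^0.63 * 0.0162^0.54
  = 0.849 * 104 * 0.171695 * 0.107929
  = 1.6362 m/s.
Pipe area A = pi*D^2/4 = pi*0.244^2/4 = 0.0468 m^2.
Q = A * V = 0.0468 * 1.6362 = 0.0765 m^3/s.

0.0765


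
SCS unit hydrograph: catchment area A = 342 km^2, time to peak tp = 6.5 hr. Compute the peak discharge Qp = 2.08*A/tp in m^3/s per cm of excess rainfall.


SCS formula: Qp = 2.08 * A / tp.
Qp = 2.08 * 342 / 6.5
   = 711.36 / 6.5
   = 109.44 m^3/s per cm.

109.44


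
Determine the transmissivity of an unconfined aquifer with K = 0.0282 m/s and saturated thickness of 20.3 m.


Transmissivity is defined as T = K * h.
T = 0.0282 * 20.3
  = 0.5725 m^2/s.

0.5725


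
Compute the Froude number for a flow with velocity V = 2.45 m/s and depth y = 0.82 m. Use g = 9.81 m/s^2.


The Froude number is defined as Fr = V / sqrt(g*y).
g*y = 9.81 * 0.82 = 8.0442.
sqrt(g*y) = sqrt(8.0442) = 2.8362.
Fr = 2.45 / 2.8362 = 0.8638.

0.8638


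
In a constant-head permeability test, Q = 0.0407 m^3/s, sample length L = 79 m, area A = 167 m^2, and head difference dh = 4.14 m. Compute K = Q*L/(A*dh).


From K = Q*L / (A*dh):
Numerator: Q*L = 0.0407 * 79 = 3.2153.
Denominator: A*dh = 167 * 4.14 = 691.38.
K = 3.2153 / 691.38 = 0.004651 m/s.

0.004651


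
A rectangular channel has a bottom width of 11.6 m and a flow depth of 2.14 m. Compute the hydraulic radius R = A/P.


For a rectangular section:
Flow area A = b * y = 11.6 * 2.14 = 24.82 m^2.
Wetted perimeter P = b + 2y = 11.6 + 2*2.14 = 15.88 m.
Hydraulic radius R = A/P = 24.82 / 15.88 = 1.5632 m.

1.5632


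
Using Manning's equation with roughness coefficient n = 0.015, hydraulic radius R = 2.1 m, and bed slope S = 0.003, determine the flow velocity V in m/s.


Manning's equation gives V = (1/n) * R^(2/3) * S^(1/2).
First, compute R^(2/3) = 2.1^(2/3) = 1.6399.
Next, S^(1/2) = 0.003^(1/2) = 0.054772.
Then 1/n = 1/0.015 = 66.67.
V = 66.67 * 1.6399 * 0.054772 = 5.988 m/s.

5.988


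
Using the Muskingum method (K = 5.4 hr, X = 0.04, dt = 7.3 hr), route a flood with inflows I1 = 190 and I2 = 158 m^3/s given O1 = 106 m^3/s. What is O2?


Muskingum coefficients:
denom = 2*K*(1-X) + dt = 2*5.4*(1-0.04) + 7.3 = 17.668.
C0 = (dt - 2*K*X)/denom = (7.3 - 2*5.4*0.04)/17.668 = 0.3887.
C1 = (dt + 2*K*X)/denom = (7.3 + 2*5.4*0.04)/17.668 = 0.4376.
C2 = (2*K*(1-X) - dt)/denom = 0.1736.
O2 = C0*I2 + C1*I1 + C2*O1
   = 0.3887*158 + 0.4376*190 + 0.1736*106
   = 162.97 m^3/s.

162.97


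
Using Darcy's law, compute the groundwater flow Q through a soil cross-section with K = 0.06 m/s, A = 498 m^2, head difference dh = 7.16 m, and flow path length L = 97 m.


Darcy's law: Q = K * A * i, where i = dh/L.
Hydraulic gradient i = 7.16 / 97 = 0.073814.
Q = 0.06 * 498 * 0.073814
  = 2.2056 m^3/s.

2.2056


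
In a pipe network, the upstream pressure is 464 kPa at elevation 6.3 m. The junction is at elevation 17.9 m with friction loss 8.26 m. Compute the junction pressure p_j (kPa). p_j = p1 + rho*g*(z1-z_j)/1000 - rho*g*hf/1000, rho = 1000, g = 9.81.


Junction pressure: p_j = p1 + rho*g*(z1 - z_j)/1000 - rho*g*hf/1000.
Elevation term = 1000*9.81*(6.3 - 17.9)/1000 = -113.796 kPa.
Friction term = 1000*9.81*8.26/1000 = 81.031 kPa.
p_j = 464 + -113.796 - 81.031 = 269.17 kPa.

269.17


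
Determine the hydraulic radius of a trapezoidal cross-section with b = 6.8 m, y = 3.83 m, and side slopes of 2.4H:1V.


For a trapezoidal section with side slope z:
A = (b + z*y)*y = (6.8 + 2.4*3.83)*3.83 = 61.249 m^2.
P = b + 2*y*sqrt(1 + z^2) = 6.8 + 2*3.83*sqrt(1 + 2.4^2) = 26.716 m.
R = A/P = 61.249 / 26.716 = 2.2926 m.

2.2926


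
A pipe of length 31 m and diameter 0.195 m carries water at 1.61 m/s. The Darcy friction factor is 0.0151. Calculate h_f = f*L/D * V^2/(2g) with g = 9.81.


Darcy-Weisbach equation: h_f = f * (L/D) * V^2/(2g).
f * L/D = 0.0151 * 31/0.195 = 2.4005.
V^2/(2g) = 1.61^2 / (2*9.81) = 2.5921 / 19.62 = 0.1321 m.
h_f = 2.4005 * 0.1321 = 0.317 m.

0.317


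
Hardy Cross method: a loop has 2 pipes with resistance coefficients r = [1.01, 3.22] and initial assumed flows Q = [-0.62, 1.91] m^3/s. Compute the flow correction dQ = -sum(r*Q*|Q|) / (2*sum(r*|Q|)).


Numerator terms (r*Q*|Q|): 1.01*-0.62*|-0.62| = -0.3882; 3.22*1.91*|1.91| = 11.7469.
Sum of numerator = 11.3586.
Denominator terms (r*|Q|): 1.01*|-0.62| = 0.6262; 3.22*|1.91| = 6.1502.
2 * sum of denominator = 2 * 6.7764 = 13.5528.
dQ = -11.3586 / 13.5528 = -0.8381 m^3/s.

-0.8381


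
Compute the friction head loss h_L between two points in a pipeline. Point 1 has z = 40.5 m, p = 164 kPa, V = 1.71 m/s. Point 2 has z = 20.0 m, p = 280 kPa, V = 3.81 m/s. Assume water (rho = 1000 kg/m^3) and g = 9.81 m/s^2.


Total head at each section: H = z + p/(rho*g) + V^2/(2g).
H1 = 40.5 + 164*1000/(1000*9.81) + 1.71^2/(2*9.81)
   = 40.5 + 16.718 + 0.149
   = 57.367 m.
H2 = 20.0 + 280*1000/(1000*9.81) + 3.81^2/(2*9.81)
   = 20.0 + 28.542 + 0.7399
   = 49.282 m.
h_L = H1 - H2 = 57.367 - 49.282 = 8.085 m.

8.085


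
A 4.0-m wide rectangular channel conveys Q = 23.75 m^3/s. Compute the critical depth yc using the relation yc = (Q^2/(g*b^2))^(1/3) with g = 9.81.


Using yc = (Q^2 / (g * b^2))^(1/3):
Q^2 = 23.75^2 = 564.06.
g * b^2 = 9.81 * 4.0^2 = 9.81 * 16.0 = 156.96.
Q^2 / (g*b^2) = 564.06 / 156.96 = 3.5937.
yc = 3.5937^(1/3) = 1.5317 m.

1.5317


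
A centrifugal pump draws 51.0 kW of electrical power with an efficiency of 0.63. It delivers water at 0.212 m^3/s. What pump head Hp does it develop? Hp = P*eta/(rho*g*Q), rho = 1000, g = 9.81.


Pump head formula: Hp = P * eta / (rho * g * Q).
Numerator: P * eta = 51.0 * 1000 * 0.63 = 32130.0 W.
Denominator: rho * g * Q = 1000 * 9.81 * 0.212 = 2079.72.
Hp = 32130.0 / 2079.72 = 15.45 m.

15.45


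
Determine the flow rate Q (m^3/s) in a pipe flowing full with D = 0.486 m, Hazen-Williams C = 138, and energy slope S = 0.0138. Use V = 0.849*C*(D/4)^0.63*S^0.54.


For a full circular pipe, R = D/4 = 0.486/4 = 0.1215 m.
V = 0.849 * 138 * 0.1215^0.63 * 0.0138^0.54
  = 0.849 * 138 * 0.265023 * 0.098977
  = 3.0733 m/s.
Pipe area A = pi*D^2/4 = pi*0.486^2/4 = 0.1855 m^2.
Q = A * V = 0.1855 * 3.0733 = 0.5701 m^3/s.

0.5701


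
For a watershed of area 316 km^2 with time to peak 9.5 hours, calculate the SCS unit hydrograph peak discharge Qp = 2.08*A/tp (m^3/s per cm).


SCS formula: Qp = 2.08 * A / tp.
Qp = 2.08 * 316 / 9.5
   = 657.28 / 9.5
   = 69.19 m^3/s per cm.

69.19


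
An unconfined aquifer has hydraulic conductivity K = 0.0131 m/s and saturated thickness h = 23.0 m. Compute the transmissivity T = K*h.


Transmissivity is defined as T = K * h.
T = 0.0131 * 23.0
  = 0.3013 m^2/s.

0.3013


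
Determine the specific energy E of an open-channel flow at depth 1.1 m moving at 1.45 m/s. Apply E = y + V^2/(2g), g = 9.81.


Specific energy E = y + V^2/(2g).
Velocity head = V^2/(2g) = 1.45^2 / (2*9.81) = 2.1025 / 19.62 = 0.1072 m.
E = 1.1 + 0.1072 = 1.2072 m.

1.2072


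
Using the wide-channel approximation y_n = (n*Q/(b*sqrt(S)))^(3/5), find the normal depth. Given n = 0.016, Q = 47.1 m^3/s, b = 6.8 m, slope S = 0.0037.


We use the wide-channel approximation y_n = (n*Q/(b*sqrt(S)))^(3/5).
sqrt(S) = sqrt(0.0037) = 0.060828.
Numerator: n*Q = 0.016 * 47.1 = 0.7536.
Denominator: b*sqrt(S) = 6.8 * 0.060828 = 0.41363.
arg = 1.8219.
y_n = 1.8219^(3/5) = 1.4332 m.

1.4332


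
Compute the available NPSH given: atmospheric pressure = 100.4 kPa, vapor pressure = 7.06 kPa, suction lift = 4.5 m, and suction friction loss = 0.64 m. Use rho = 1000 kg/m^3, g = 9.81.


NPSHa = p_atm/(rho*g) - z_s - hf_s - p_vap/(rho*g).
p_atm/(rho*g) = 100.4*1000 / (1000*9.81) = 10.234 m.
p_vap/(rho*g) = 7.06*1000 / (1000*9.81) = 0.72 m.
NPSHa = 10.234 - 4.5 - 0.64 - 0.72
      = 4.37 m.

4.37


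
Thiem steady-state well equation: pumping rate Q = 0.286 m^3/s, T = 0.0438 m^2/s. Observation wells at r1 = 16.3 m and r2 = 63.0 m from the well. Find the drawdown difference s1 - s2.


Thiem equation: s1 - s2 = Q/(2*pi*T) * ln(r2/r1).
ln(r2/r1) = ln(63.0/16.3) = 1.352.
Q/(2*pi*T) = 0.286 / (2*pi*0.0438) = 0.286 / 0.2752 = 1.0392.
s1 - s2 = 1.0392 * 1.352 = 1.405 m.

1.405


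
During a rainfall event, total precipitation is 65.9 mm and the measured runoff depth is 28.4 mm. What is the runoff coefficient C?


The runoff coefficient C = runoff depth / rainfall depth.
C = 28.4 / 65.9
  = 0.431.

0.431


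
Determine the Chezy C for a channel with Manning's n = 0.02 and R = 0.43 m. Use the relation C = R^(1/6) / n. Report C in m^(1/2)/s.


The Chezy coefficient relates to Manning's n through C = R^(1/6) / n.
R^(1/6) = 0.43^(1/6) = 0.868783.
C = 0.868783 / 0.02 = 43.44 m^(1/2)/s.

43.44


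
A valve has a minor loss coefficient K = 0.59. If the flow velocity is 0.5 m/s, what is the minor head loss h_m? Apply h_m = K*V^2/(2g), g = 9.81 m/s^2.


Minor loss formula: h_m = K * V^2/(2g).
V^2 = 0.5^2 = 0.25.
V^2/(2g) = 0.25 / 19.62 = 0.0127 m.
h_m = 0.59 * 0.0127 = 0.0075 m.

0.0075


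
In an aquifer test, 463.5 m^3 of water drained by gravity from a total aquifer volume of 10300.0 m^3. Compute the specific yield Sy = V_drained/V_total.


Specific yield Sy = Volume drained / Total volume.
Sy = 463.5 / 10300.0
   = 0.045.

0.045


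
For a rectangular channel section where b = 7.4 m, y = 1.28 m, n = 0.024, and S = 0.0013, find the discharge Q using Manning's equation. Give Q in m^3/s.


For a rectangular channel, the cross-sectional area A = b * y = 7.4 * 1.28 = 9.47 m^2.
The wetted perimeter P = b + 2y = 7.4 + 2*1.28 = 9.96 m.
Hydraulic radius R = A/P = 9.47/9.96 = 0.951 m.
Velocity V = (1/n)*R^(2/3)*S^(1/2) = (1/0.024)*0.951^(2/3)*0.0013^(1/2) = 1.4528 m/s.
Discharge Q = A * V = 9.47 * 1.4528 = 13.761 m^3/s.

13.761


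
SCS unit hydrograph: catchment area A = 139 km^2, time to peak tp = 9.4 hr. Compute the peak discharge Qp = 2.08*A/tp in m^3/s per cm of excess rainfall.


SCS formula: Qp = 2.08 * A / tp.
Qp = 2.08 * 139 / 9.4
   = 289.12 / 9.4
   = 30.76 m^3/s per cm.

30.76


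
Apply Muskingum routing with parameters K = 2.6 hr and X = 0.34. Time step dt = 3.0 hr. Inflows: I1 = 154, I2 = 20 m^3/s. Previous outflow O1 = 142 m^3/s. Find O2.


Muskingum coefficients:
denom = 2*K*(1-X) + dt = 2*2.6*(1-0.34) + 3.0 = 6.432.
C0 = (dt - 2*K*X)/denom = (3.0 - 2*2.6*0.34)/6.432 = 0.1915.
C1 = (dt + 2*K*X)/denom = (3.0 + 2*2.6*0.34)/6.432 = 0.7413.
C2 = (2*K*(1-X) - dt)/denom = 0.0672.
O2 = C0*I2 + C1*I1 + C2*O1
   = 0.1915*20 + 0.7413*154 + 0.0672*142
   = 127.53 m^3/s.

127.53


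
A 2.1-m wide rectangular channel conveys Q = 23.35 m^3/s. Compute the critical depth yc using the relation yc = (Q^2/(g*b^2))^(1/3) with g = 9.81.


Using yc = (Q^2 / (g * b^2))^(1/3):
Q^2 = 23.35^2 = 545.22.
g * b^2 = 9.81 * 2.1^2 = 9.81 * 4.41 = 43.26.
Q^2 / (g*b^2) = 545.22 / 43.26 = 12.6033.
yc = 12.6033^(1/3) = 2.3271 m.

2.3271


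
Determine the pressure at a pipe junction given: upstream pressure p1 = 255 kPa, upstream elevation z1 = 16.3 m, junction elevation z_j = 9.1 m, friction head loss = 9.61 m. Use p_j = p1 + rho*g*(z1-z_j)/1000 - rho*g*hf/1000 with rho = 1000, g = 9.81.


Junction pressure: p_j = p1 + rho*g*(z1 - z_j)/1000 - rho*g*hf/1000.
Elevation term = 1000*9.81*(16.3 - 9.1)/1000 = 70.632 kPa.
Friction term = 1000*9.81*9.61/1000 = 94.274 kPa.
p_j = 255 + 70.632 - 94.274 = 231.36 kPa.

231.36


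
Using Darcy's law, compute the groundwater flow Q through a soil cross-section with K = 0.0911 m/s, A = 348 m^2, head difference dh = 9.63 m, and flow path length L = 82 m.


Darcy's law: Q = K * A * i, where i = dh/L.
Hydraulic gradient i = 9.63 / 82 = 0.117439.
Q = 0.0911 * 348 * 0.117439
  = 3.7231 m^3/s.

3.7231


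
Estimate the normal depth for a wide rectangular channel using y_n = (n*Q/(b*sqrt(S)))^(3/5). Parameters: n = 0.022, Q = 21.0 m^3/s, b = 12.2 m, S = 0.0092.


We use the wide-channel approximation y_n = (n*Q/(b*sqrt(S)))^(3/5).
sqrt(S) = sqrt(0.0092) = 0.095917.
Numerator: n*Q = 0.022 * 21.0 = 0.462.
Denominator: b*sqrt(S) = 12.2 * 0.095917 = 1.170187.
arg = 0.3948.
y_n = 0.3948^(3/5) = 0.5726 m.

0.5726


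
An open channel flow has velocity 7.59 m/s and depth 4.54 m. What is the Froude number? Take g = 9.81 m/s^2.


The Froude number is defined as Fr = V / sqrt(g*y).
g*y = 9.81 * 4.54 = 44.5374.
sqrt(g*y) = sqrt(44.5374) = 6.6736.
Fr = 7.59 / 6.6736 = 1.1373.

1.1373


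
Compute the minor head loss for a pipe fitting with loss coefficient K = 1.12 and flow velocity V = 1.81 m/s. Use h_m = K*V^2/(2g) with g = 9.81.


Minor loss formula: h_m = K * V^2/(2g).
V^2 = 1.81^2 = 3.2761.
V^2/(2g) = 3.2761 / 19.62 = 0.167 m.
h_m = 1.12 * 0.167 = 0.187 m.

0.187


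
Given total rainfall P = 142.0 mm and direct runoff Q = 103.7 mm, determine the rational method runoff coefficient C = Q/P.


The runoff coefficient C = runoff depth / rainfall depth.
C = 103.7 / 142.0
  = 0.7303.

0.7303


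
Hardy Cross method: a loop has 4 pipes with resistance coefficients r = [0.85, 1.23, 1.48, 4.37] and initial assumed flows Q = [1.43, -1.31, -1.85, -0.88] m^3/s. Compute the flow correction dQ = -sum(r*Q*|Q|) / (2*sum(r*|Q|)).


Numerator terms (r*Q*|Q|): 0.85*1.43*|1.43| = 1.7382; 1.23*-1.31*|-1.31| = -2.1108; 1.48*-1.85*|-1.85| = -5.0653; 4.37*-0.88*|-0.88| = -3.3841.
Sum of numerator = -8.8221.
Denominator terms (r*|Q|): 0.85*|1.43| = 1.2155; 1.23*|-1.31| = 1.6113; 1.48*|-1.85| = 2.738; 4.37*|-0.88| = 3.8456.
2 * sum of denominator = 2 * 9.4104 = 18.8208.
dQ = --8.8221 / 18.8208 = 0.4687 m^3/s.

0.4687


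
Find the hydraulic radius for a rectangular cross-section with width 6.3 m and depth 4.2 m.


For a rectangular section:
Flow area A = b * y = 6.3 * 4.2 = 26.46 m^2.
Wetted perimeter P = b + 2y = 6.3 + 2*4.2 = 14.7 m.
Hydraulic radius R = A/P = 26.46 / 14.7 = 1.8 m.

1.8


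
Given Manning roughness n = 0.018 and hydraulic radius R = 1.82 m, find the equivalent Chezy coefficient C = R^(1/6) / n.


The Chezy coefficient relates to Manning's n through C = R^(1/6) / n.
R^(1/6) = 1.82^(1/6) = 1.104957.
C = 1.104957 / 0.018 = 61.39 m^(1/2)/s.

61.39


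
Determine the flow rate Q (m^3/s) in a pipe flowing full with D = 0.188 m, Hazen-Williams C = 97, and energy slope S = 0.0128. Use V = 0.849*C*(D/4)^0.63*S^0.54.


For a full circular pipe, R = D/4 = 0.188/4 = 0.047 m.
V = 0.849 * 97 * 0.047^0.63 * 0.0128^0.54
  = 0.849 * 97 * 0.145687 * 0.095037
  = 1.1402 m/s.
Pipe area A = pi*D^2/4 = pi*0.188^2/4 = 0.0278 m^2.
Q = A * V = 0.0278 * 1.1402 = 0.0317 m^3/s.

0.0317


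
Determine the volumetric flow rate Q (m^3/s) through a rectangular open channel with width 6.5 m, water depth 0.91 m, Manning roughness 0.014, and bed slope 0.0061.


For a rectangular channel, the cross-sectional area A = b * y = 6.5 * 0.91 = 5.92 m^2.
The wetted perimeter P = b + 2y = 6.5 + 2*0.91 = 8.32 m.
Hydraulic radius R = A/P = 5.92/8.32 = 0.7109 m.
Velocity V = (1/n)*R^(2/3)*S^(1/2) = (1/0.014)*0.7109^(2/3)*0.0061^(1/2) = 4.4438 m/s.
Discharge Q = A * V = 5.92 * 4.4438 = 26.285 m^3/s.

26.285


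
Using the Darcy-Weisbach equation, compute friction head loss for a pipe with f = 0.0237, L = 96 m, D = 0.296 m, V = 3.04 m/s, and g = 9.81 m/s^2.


Darcy-Weisbach equation: h_f = f * (L/D) * V^2/(2g).
f * L/D = 0.0237 * 96/0.296 = 7.6865.
V^2/(2g) = 3.04^2 / (2*9.81) = 9.2416 / 19.62 = 0.471 m.
h_f = 7.6865 * 0.471 = 3.621 m.

3.621


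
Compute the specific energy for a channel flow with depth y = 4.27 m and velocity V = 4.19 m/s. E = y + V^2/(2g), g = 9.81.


Specific energy E = y + V^2/(2g).
Velocity head = V^2/(2g) = 4.19^2 / (2*9.81) = 17.5561 / 19.62 = 0.8948 m.
E = 4.27 + 0.8948 = 5.1648 m.

5.1648


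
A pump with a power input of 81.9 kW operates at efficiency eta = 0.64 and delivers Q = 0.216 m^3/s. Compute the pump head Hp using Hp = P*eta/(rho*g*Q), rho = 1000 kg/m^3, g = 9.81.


Pump head formula: Hp = P * eta / (rho * g * Q).
Numerator: P * eta = 81.9 * 1000 * 0.64 = 52416.0 W.
Denominator: rho * g * Q = 1000 * 9.81 * 0.216 = 2118.96.
Hp = 52416.0 / 2118.96 = 24.74 m.

24.74


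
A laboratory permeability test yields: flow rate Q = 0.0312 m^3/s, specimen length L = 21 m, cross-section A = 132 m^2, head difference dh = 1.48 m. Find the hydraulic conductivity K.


From K = Q*L / (A*dh):
Numerator: Q*L = 0.0312 * 21 = 0.6552.
Denominator: A*dh = 132 * 1.48 = 195.36.
K = 0.6552 / 195.36 = 0.003354 m/s.

0.003354


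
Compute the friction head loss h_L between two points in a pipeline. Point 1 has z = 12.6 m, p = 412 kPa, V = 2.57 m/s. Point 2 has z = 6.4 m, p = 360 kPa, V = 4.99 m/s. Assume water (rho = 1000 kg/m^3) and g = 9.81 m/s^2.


Total head at each section: H = z + p/(rho*g) + V^2/(2g).
H1 = 12.6 + 412*1000/(1000*9.81) + 2.57^2/(2*9.81)
   = 12.6 + 41.998 + 0.3366
   = 54.935 m.
H2 = 6.4 + 360*1000/(1000*9.81) + 4.99^2/(2*9.81)
   = 6.4 + 36.697 + 1.2691
   = 44.366 m.
h_L = H1 - H2 = 54.935 - 44.366 = 10.568 m.

10.568


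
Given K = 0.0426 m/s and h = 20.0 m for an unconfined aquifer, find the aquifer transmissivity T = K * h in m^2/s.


Transmissivity is defined as T = K * h.
T = 0.0426 * 20.0
  = 0.852 m^2/s.

0.852


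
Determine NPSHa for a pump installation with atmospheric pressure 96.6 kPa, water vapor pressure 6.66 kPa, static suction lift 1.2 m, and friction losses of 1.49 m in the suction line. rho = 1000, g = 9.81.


NPSHa = p_atm/(rho*g) - z_s - hf_s - p_vap/(rho*g).
p_atm/(rho*g) = 96.6*1000 / (1000*9.81) = 9.847 m.
p_vap/(rho*g) = 6.66*1000 / (1000*9.81) = 0.679 m.
NPSHa = 9.847 - 1.2 - 1.49 - 0.679
      = 6.48 m.

6.48


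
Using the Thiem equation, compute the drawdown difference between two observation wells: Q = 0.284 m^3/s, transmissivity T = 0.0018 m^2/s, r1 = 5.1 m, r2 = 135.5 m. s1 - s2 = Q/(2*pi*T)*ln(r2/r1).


Thiem equation: s1 - s2 = Q/(2*pi*T) * ln(r2/r1).
ln(r2/r1) = ln(135.5/5.1) = 3.2797.
Q/(2*pi*T) = 0.284 / (2*pi*0.0018) = 0.284 / 0.0113 = 25.1111.
s1 - s2 = 25.1111 * 3.2797 = 82.3577 m.

82.3577
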